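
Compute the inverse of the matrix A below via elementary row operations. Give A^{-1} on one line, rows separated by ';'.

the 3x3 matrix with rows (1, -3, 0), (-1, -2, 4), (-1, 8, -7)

inverse = [-6/5 -7/5 -4/5; -11/15 -7/15 -4/15; -2/3 -1/3 -1/3]

Gauss-Jordan on [A | I]:
R2 <- R2 - (-1)*R1:  [  0  -5   4  |   1   1   0 ]
R3 <- R3 - (-1)*R1:  [  0   5  -7  |   1   0   1 ]
R2 <- (1/-5)*R2:  [    0     1  -4/5  |  -1/5  -1/5     0 ]
R1 <- R1 - (-3)*R2:  [     1      0  -12/5  |    2/5   -3/5      0 ]
R3 <- R3 - (5)*R2:  [  0   0  -3  |   2   1   1 ]
R3 <- (1/-3)*R3:  [    0     0     1  |  -2/3  -1/3  -1/3 ]
R1 <- R1 - (-12/5)*R3:  [    1     0     0  |  -6/5  -7/5  -4/5 ]
R2 <- R2 - (-4/5)*R3:  [      0       1       0  |  -11/15   -7/15   -4/15 ]
Right block of [I | A^{-1}] is the inverse:
[   -6/5   -7/5   -4/5 ]
[ -11/15  -7/15  -4/15 ]
[   -2/3   -1/3   -1/3 ]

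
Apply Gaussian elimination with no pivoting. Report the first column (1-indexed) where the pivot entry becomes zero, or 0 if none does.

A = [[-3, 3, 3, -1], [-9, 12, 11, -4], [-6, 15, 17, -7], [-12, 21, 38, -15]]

Naive forward elimination:
R2 <- R2 - (3)*R1:  [  0   3   2  -1 ]
R3 <- R3 - (2)*R1:  [  0   9  11  -5 ]
R4 <- R4 - (4)*R1:  [   0    9   26  -11 ]
R3 <- R3 - (3)*R2:  [  0   0   5  -2 ]
R4 <- R4 - (3)*R2:  [  0   0  20  -8 ]
R4 <- R4 - (4)*R3:  [ 0  0  0  0 ]
Matrix at this point:
[ -3  3  3  -1 ]
[  0  3  2  -1 ]
[  0  0  5  -2 ]
[  0  0  0   0 ]
Pivot entry (4,4) in the last row is zero and there are no rows below to swap with -> zero pivot in column 4 (A is singular).

first zero-pivot column = 4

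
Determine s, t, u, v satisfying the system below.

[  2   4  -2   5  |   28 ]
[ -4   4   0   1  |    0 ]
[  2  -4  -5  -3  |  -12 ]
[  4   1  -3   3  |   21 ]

(2, 1, 0, 4)

Forward elimination on [A|b]:
R2 <- R2 - (-2)*R1:  [  0  12  -4  11  56 ]
R3 <- R3 - (1)*R1:  [   0   -8   -3   -8  -40 ]
R4 <- R4 - (2)*R1:  [   0   -7    1   -7  -35 ]
R3 <- R3 - (-2/3)*R2:  [     0      0  -17/3   -2/3   -8/3 ]
R4 <- R4 - (-7/12)*R2:  [     0      0   -4/3  -7/12   -7/3 ]
R4 <- R4 - (4/17)*R3:  [      0       0       0  -29/68  -29/17 ]
Row echelon form:
[ 2   4     -2       5  |      28 ]
[ 0  12     -4      11  |      56 ]
[ 0   0  -17/3    -2/3  |    -8/3 ]
[ 0   0      0  -29/68  |  -29/17 ]
Back-substitution:
v = (-29/17) / (-29/68) = 4
u = (-8/3 - (-2/3)*(4)) / (-17/3) = 0
t = (56 - (-4)*(0) - (11)*(4)) / 12 = 1
s = (28 - (4)*(1) - (-2)*(0) - (5)*(4)) / 2 = 2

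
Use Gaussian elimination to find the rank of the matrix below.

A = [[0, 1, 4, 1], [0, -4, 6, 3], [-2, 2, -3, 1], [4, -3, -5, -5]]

Row reduction:
R1 <-> R3   (pivot in column 1 was zero)
[ -2   2  -3   1 ]
[  0  -4   6   3 ]
[  0   1   4   1 ]
[  4  -3  -5  -5 ]
R4 <- R4 - (-2)*R1:  [   0    1  -11   -3 ]
R3 <- R3 - (-1/4)*R2:  [    0     0  11/2   7/4 ]
R4 <- R4 - (-1/4)*R2:  [     0      0  -19/2   -9/4 ]
R4 <- R4 - (-19/11)*R3:  [     0      0      0  17/22 ]
Row echelon form:
[ -2   2    -3      1 ]
[  0  -4     6      3 ]
[  0   0  11/2    7/4 ]
[  0   0     0  17/22 ]
Nonzero rows / pivot columns: 4

rank(A) = 4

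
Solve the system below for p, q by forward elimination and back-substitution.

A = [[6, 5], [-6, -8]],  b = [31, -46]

(1, 5)

Forward elimination on [A|b]:
R2 <- R2 - (-1)*R1:  [   0   -3  -15 ]
Row echelon form:
[ 6   5  |   31 ]
[ 0  -3  |  -15 ]
Back-substitution:
q = (-15) / -3 = 5
p = (31 - (5)*(5)) / 6 = 1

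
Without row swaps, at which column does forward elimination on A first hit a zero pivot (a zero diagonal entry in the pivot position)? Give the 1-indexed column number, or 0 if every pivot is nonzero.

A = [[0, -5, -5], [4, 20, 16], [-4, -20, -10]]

Naive forward elimination:
Pivot entry (1,1) is zero but row 2 has 4 in column 1 -> naive elimination stops; a row interchange (e.g. R1 <-> R2) would be required here.

first zero-pivot column = 1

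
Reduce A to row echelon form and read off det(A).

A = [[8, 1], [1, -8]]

Forward elimination:
R2 <- R2 - (1/8)*R1:  [     0  -65/8 ]
Upper-triangular form:
[ 8      1 ]
[ 0  -65/8 ]
det(A) = (-1)^0 * (8) * (-65/8) = -65  (0 row swaps -> sign +1)

det(A) = -65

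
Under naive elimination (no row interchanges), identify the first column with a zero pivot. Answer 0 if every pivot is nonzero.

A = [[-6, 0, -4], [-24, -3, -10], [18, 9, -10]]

Naive forward elimination:
R2 <- R2 - (4)*R1:  [  0  -3   6 ]
R3 <- R3 - (-3)*R1:  [   0    9  -22 ]
R3 <- R3 - (-3)*R2:  [  0   0  -4 ]
All pivots nonzero; naive elimination completes without hitting a zero pivot.

first zero-pivot column = 0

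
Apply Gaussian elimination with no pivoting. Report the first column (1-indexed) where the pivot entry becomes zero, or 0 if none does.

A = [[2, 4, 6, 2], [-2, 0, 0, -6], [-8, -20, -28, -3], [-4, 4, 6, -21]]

first zero-pivot column = 0

Naive forward elimination:
R2 <- R2 - (-1)*R1:  [  0   4   6  -4 ]
R3 <- R3 - (-4)*R1:  [  0  -4  -4   5 ]
R4 <- R4 - (-2)*R1:  [   0   12   18  -17 ]
R3 <- R3 - (-1)*R2:  [ 0  0  2  1 ]
R4 <- R4 - (3)*R2:  [  0   0   0  -5 ]
All pivots nonzero; naive elimination completes without hitting a zero pivot.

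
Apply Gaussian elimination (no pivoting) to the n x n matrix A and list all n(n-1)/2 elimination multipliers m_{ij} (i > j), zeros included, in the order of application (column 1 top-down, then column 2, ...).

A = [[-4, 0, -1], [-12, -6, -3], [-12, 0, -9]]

Forward elimination:
R2 <- R2 - (3)*R1:  [  0  -6   0 ]
R3 <- R3 - (3)*R1:  [  0   0  -6 ]
R3: entry in column 2 is already 0 -> m_{32} = 0 (no row operation needed)
Multipliers (in order of application): m_{21} = 3, m_{31} = 3, m_{32} = 0

multipliers: 3, 3, 0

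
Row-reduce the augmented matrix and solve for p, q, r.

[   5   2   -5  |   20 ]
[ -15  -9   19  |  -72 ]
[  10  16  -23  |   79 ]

Forward elimination on [A|b]:
R2 <- R2 - (-3)*R1:  [   0   -3    4  -12 ]
R3 <- R3 - (2)*R1:  [   0   12  -13   39 ]
R3 <- R3 - (-4)*R2:  [  0   0   3  -9 ]
Row echelon form:
[ 5   2  -5  |   20 ]
[ 0  -3   4  |  -12 ]
[ 0   0   3  |   -9 ]
Back-substitution:
r = (-9) / 3 = -3
q = (-12 - (4)*(-3)) / -3 = 0
p = (20 - (2)*(0) - (-5)*(-3)) / 5 = 1

(1, 0, -3)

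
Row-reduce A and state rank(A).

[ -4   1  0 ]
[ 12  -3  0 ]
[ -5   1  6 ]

Row reduction:
R2 <- R2 - (-3)*R1:  [ 0  0  0 ]
R3 <- R3 - (5/4)*R1:  [    0  -1/4     6 ]
R2 <-> R3   (pivot in column 2 was zero)
[ -4     1  0 ]
[  0  -1/4  6 ]
[  0     0  0 ]
Row echelon form:
[ -4     1  0 ]
[  0  -1/4  6 ]
[  0     0  0 ]
Nonzero rows / pivot columns: 2

rank(A) = 2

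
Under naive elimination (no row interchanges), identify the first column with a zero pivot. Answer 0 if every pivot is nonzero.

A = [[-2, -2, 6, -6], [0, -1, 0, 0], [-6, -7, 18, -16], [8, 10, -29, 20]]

first zero-pivot column = 3

Naive forward elimination:
R3 <- R3 - (3)*R1:  [  0  -1   0   2 ]
R4 <- R4 - (-4)*R1:  [  0   2  -5  -4 ]
R3 <- R3 - (1)*R2:  [ 0  0  0  2 ]
R4 <- R4 - (-2)*R2:  [  0   0  -5  -4 ]
Matrix at this point:
[ -2  -2   6  -6 ]
[  0  -1   0   0 ]
[  0   0   0   2 ]
[  0   0  -5  -4 ]
Pivot entry (3,3) is zero but row 4 has -5 in column 3 -> naive elimination stops; a row interchange (e.g. R3 <-> R4) would be required here.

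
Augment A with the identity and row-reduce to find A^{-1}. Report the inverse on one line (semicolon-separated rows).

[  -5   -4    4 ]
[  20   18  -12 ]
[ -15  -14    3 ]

inverse = [-57/25 -22/25 -12/25; 12/5 9/10 2/5; -1/5 -1/5 -1/5]

Gauss-Jordan on [A | I]:
R1 <- (1/-5)*R1:  [    1   4/5  -4/5  |  -1/5     0     0 ]
R2 <- R2 - (20)*R1:  [ 0  2  4  |  4  1  0 ]
R3 <- R3 - (-15)*R1:  [  0  -2  -9  |  -3   0   1 ]
R2 <- (1/2)*R2:  [   0    1    2  |    2  1/2    0 ]
R1 <- R1 - (4/5)*R2:  [     1      0  -12/5  |   -9/5   -2/5      0 ]
R3 <- R3 - (-2)*R2:  [  0   0  -5  |   1   1   1 ]
R3 <- (1/-5)*R3:  [    0     0     1  |  -1/5  -1/5  -1/5 ]
R1 <- R1 - (-12/5)*R3:  [      1       0       0  |  -57/25  -22/25  -12/25 ]
R2 <- R2 - (2)*R3:  [    0     1     0  |  12/5  9/10   2/5 ]
Right block of [I | A^{-1}] is the inverse:
[ -57/25  -22/25  -12/25 ]
[   12/5    9/10     2/5 ]
[   -1/5    -1/5    -1/5 ]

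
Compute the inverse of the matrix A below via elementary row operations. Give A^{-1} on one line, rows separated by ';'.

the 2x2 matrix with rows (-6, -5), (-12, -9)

Gauss-Jordan on [A | I]:
R1 <- (1/-6)*R1:  [    1   5/6  |  -1/6     0 ]
R2 <- R2 - (-12)*R1:  [  0   1  |  -2   1 ]
R1 <- R1 - (5/6)*R2:  [    1     0  |   3/2  -5/6 ]
Right block of [I | A^{-1}] is the inverse:
[ 3/2  -5/6 ]
[  -2     1 ]

inverse = [3/2 -5/6; -2 1]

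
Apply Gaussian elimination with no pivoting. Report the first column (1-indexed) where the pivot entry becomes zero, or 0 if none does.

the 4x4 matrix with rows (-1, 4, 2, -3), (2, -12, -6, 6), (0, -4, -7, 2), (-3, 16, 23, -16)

Naive forward elimination:
R2 <- R2 - (-2)*R1:  [  0  -4  -2   0 ]
R4 <- R4 - (3)*R1:  [  0   4  17  -7 ]
R3 <- R3 - (1)*R2:  [  0   0  -5   2 ]
R4 <- R4 - (-1)*R2:  [  0   0  15  -7 ]
R4 <- R4 - (-3)*R3:  [  0   0   0  -1 ]
All pivots nonzero; naive elimination completes without hitting a zero pivot.

first zero-pivot column = 0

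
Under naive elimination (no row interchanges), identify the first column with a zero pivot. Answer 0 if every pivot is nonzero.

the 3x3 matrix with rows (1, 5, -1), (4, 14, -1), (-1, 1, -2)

Naive forward elimination:
R2 <- R2 - (4)*R1:  [  0  -6   3 ]
R3 <- R3 - (-1)*R1:  [  0   6  -3 ]
R3 <- R3 - (-1)*R2:  [ 0  0  0 ]
Matrix at this point:
[ 1   5  -1 ]
[ 0  -6   3 ]
[ 0   0   0 ]
Pivot entry (3,3) in the last row is zero and there are no rows below to swap with -> zero pivot in column 3 (A is singular).

first zero-pivot column = 3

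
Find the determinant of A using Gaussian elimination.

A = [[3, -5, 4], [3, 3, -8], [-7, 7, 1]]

Forward elimination:
R2 <- R2 - (1)*R1:  [   0    8  -12 ]
R3 <- R3 - (-7/3)*R1:  [     0  -14/3   31/3 ]
R3 <- R3 - (-7/12)*R2:  [    0     0  10/3 ]
Upper-triangular form:
[ 3  -5     4 ]
[ 0   8   -12 ]
[ 0   0  10/3 ]
det(A) = (-1)^0 * (3) * (8) * (10/3) = 80  (0 row swaps -> sign +1)

det(A) = 80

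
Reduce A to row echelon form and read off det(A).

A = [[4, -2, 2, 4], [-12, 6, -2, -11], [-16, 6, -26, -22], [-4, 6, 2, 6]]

det(A) = 192

Forward elimination:
R2 <- R2 - (-3)*R1:  [ 0  0  4  1 ]
R3 <- R3 - (-4)*R1:  [   0   -2  -18   -6 ]
R4 <- R4 - (-1)*R1:  [  0   4   4  10 ]
R2 <-> R3   (pivot in column 2 was zero)
[ 4  -2    2   4 ]
[ 0  -2  -18  -6 ]
[ 0   0    4   1 ]
[ 0   4    4  10 ]
R4 <- R4 - (-2)*R2:  [   0    0  -32   -2 ]
R4 <- R4 - (-8)*R3:  [ 0  0  0  6 ]
Upper-triangular form:
[ 4  -2    2   4 ]
[ 0  -2  -18  -6 ]
[ 0   0    4   1 ]
[ 0   0    0   6 ]
det(A) = (-1)^1 * (4) * (-2) * (4) * (6) = 192  (1 row swap -> sign -1)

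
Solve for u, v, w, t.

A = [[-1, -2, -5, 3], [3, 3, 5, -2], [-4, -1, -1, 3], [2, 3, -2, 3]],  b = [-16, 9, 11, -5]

(-5, 4, 2, -1)

Forward elimination on [A|b]:
R2 <- R2 - (-3)*R1:  [   0   -3  -10    7  -39 ]
R3 <- R3 - (4)*R1:  [  0   7  19  -9  75 ]
R4 <- R4 - (-2)*R1:  [   0   -1  -12    9  -37 ]
R3 <- R3 - (-7/3)*R2:  [     0      0  -13/3   22/3    -16 ]
R4 <- R4 - (1/3)*R2:  [     0      0  -26/3   20/3    -24 ]
R4 <- R4 - (2)*R3:  [  0   0   0  -8   8 ]
Row echelon form:
[ -1  -2     -5     3  |  -16 ]
[  0  -3    -10     7  |  -39 ]
[  0   0  -13/3  22/3  |  -16 ]
[  0   0      0    -8  |    8 ]
Back-substitution:
t = (8) / -8 = -1
w = (-16 - (22/3)*(-1)) / (-13/3) = 2
v = (-39 - (-10)*(2) - (7)*(-1)) / -3 = 4
u = (-16 - (-2)*(4) - (-5)*(2) - (3)*(-1)) / -1 = -5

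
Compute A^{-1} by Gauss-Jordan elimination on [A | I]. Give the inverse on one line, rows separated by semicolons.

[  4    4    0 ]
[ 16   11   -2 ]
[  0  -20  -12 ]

Gauss-Jordan on [A | I]:
R1 <- (1/4)*R1:  [   1    1    0  |  1/4    0    0 ]
R2 <- R2 - (16)*R1:  [  0  -5  -2  |  -4   1   0 ]
R2 <- (1/-5)*R2:  [    0     1   2/5  |   4/5  -1/5     0 ]
R1 <- R1 - (1)*R2:  [      1       0    -2/5  |  -11/20     1/5       0 ]
R3 <- R3 - (-20)*R2:  [  0   0  -4  |  16  -4   1 ]
R3 <- (1/-4)*R3:  [    0     0     1  |    -4     1  -1/4 ]
R1 <- R1 - (-2/5)*R3:  [      1       0       0  |  -43/20     3/5   -1/10 ]
R2 <- R2 - (2/5)*R3:  [    0     1     0  |  12/5  -3/5  1/10 ]
Right block of [I | A^{-1}] is the inverse:
[ -43/20   3/5  -1/10 ]
[   12/5  -3/5   1/10 ]
[     -4     1   -1/4 ]

inverse = [-43/20 3/5 -1/10; 12/5 -3/5 1/10; -4 1 -1/4]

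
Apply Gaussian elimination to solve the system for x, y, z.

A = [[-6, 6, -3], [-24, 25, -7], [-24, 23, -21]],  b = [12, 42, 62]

Forward elimination on [A|b]:
R2 <- R2 - (4)*R1:  [  0   1   5  -6 ]
R3 <- R3 - (4)*R1:  [  0  -1  -9  14 ]
R3 <- R3 - (-1)*R2:  [  0   0  -4   8 ]
Row echelon form:
[ -6  6  -3  |  12 ]
[  0  1   5  |  -6 ]
[  0  0  -4  |   8 ]
Back-substitution:
z = (8) / -4 = -2
y = (-6 - (5)*(-2)) / 1 = 4
x = (12 - (6)*(4) - (-3)*(-2)) / -6 = 3

(3, 4, -2)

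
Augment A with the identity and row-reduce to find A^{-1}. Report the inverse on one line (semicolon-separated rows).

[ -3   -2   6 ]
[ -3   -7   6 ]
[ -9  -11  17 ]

Gauss-Jordan on [A | I]:
R1 <- (1/-3)*R1:  [    1   2/3    -2  |  -1/3     0     0 ]
R2 <- R2 - (-3)*R1:  [  0  -5   0  |  -1   1   0 ]
R3 <- R3 - (-9)*R1:  [  0  -5  -1  |  -3   0   1 ]
R2 <- (1/-5)*R2:  [    0     1     0  |   1/5  -1/5     0 ]
R1 <- R1 - (2/3)*R2:  [     1      0     -2  |  -7/15   2/15      0 ]
R3 <- R3 - (-5)*R2:  [  0   0  -1  |  -2  -1   1 ]
R3 <- (1/-1)*R3:  [  0   0   1  |   2   1  -1 ]
R1 <- R1 - (-2)*R3:  [     1      0      0  |  53/15  32/15     -2 ]
Right block of [I | A^{-1}] is the inverse:
[ 53/15  32/15  -2 ]
[   1/5   -1/5   0 ]
[     2      1  -1 ]

inverse = [53/15 32/15 -2; 1/5 -1/5 0; 2 1 -1]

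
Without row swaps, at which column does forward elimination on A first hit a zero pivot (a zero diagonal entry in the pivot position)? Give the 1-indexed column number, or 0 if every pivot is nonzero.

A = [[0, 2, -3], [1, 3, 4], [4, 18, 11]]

Naive forward elimination:
Pivot entry (1,1) is zero but row 2 has 1 in column 1 -> naive elimination stops; a row interchange (e.g. R1 <-> R2) would be required here.

first zero-pivot column = 1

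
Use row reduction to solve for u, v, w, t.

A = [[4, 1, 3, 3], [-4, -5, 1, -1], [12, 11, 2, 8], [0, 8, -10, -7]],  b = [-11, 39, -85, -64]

(-5, -3, 4, 0)

Forward elimination on [A|b]:
R2 <- R2 - (-1)*R1:  [  0  -4   4   2  28 ]
R3 <- R3 - (3)*R1:  [   0    8   -7   -1  -52 ]
R3 <- R3 - (-2)*R2:  [ 0  0  1  3  4 ]
R4 <- R4 - (-2)*R2:  [  0   0  -2  -3  -8 ]
R4 <- R4 - (-2)*R3:  [ 0  0  0  3  0 ]
Row echelon form:
[ 4   1  3  3  |  -11 ]
[ 0  -4  4  2  |   28 ]
[ 0   0  1  3  |    4 ]
[ 0   0  0  3  |    0 ]
Back-substitution:
t = (0) / 3 = 0
w = (4 - (3)*(0)) / 1 = 4
v = (28 - (4)*(4) - (2)*(0)) / -4 = -3
u = (-11 - (1)*(-3) - (3)*(4) - (3)*(0)) / 4 = -5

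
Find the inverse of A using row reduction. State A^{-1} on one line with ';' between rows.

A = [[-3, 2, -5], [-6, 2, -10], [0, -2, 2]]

Gauss-Jordan on [A | I]:
R1 <- (1/-3)*R1:  [    1  -2/3   5/3  |  -1/3     0     0 ]
R2 <- R2 - (-6)*R1:  [  0  -2   0  |  -2   1   0 ]
R2 <- (1/-2)*R2:  [    0     1     0  |     1  -1/2     0 ]
R1 <- R1 - (-2/3)*R2:  [    1     0   5/3  |   1/3  -1/3     0 ]
R3 <- R3 - (-2)*R2:  [  0   0   2  |   2  -1   1 ]
R3 <- (1/2)*R3:  [    0     0     1  |     1  -1/2   1/2 ]
R1 <- R1 - (5/3)*R3:  [    1     0     0  |  -4/3   1/2  -5/6 ]
Right block of [I | A^{-1}] is the inverse:
[ -4/3   1/2  -5/6 ]
[    1  -1/2     0 ]
[    1  -1/2   1/2 ]

inverse = [-4/3 1/2 -5/6; 1 -1/2 0; 1 -1/2 1/2]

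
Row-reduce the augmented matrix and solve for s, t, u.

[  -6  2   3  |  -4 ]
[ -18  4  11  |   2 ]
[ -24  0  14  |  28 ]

Forward elimination on [A|b]:
R2 <- R2 - (3)*R1:  [  0  -2   2  14 ]
R3 <- R3 - (4)*R1:  [  0  -8   2  44 ]
R3 <- R3 - (4)*R2:  [   0    0   -6  -12 ]
Row echelon form:
[ -6   2   3  |   -4 ]
[  0  -2   2  |   14 ]
[  0   0  -6  |  -12 ]
Back-substitution:
u = (-12) / -6 = 2
t = (14 - (2)*(2)) / -2 = -5
s = (-4 - (2)*(-5) - (3)*(2)) / -6 = 0

(0, -5, 2)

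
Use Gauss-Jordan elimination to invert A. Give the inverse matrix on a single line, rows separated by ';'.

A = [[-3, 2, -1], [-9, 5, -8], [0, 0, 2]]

inverse = [5/3 -2/3 -11/6; 3 -1 -5/2; 0 0 1/2]

Gauss-Jordan on [A | I]:
R1 <- (1/-3)*R1:  [    1  -2/3   1/3  |  -1/3     0     0 ]
R2 <- R2 - (-9)*R1:  [  0  -1  -5  |  -3   1   0 ]
R2 <- (1/-1)*R2:  [  0   1   5  |   3  -1   0 ]
R1 <- R1 - (-2/3)*R2:  [    1     0  11/3  |   5/3  -2/3     0 ]
R3 <- (1/2)*R3:  [   0    0    1  |    0    0  1/2 ]
R1 <- R1 - (11/3)*R3:  [     1      0      0  |    5/3   -2/3  -11/6 ]
R2 <- R2 - (5)*R3:  [    0     1     0  |     3    -1  -5/2 ]
Right block of [I | A^{-1}] is the inverse:
[ 5/3  -2/3  -11/6 ]
[   3    -1   -5/2 ]
[   0     0    1/2 ]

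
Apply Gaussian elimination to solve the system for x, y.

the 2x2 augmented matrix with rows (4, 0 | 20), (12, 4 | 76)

Forward elimination on [A|b]:
R2 <- R2 - (3)*R1:  [  0   4  16 ]
Row echelon form:
[ 4  0  |  20 ]
[ 0  4  |  16 ]
Back-substitution:
y = (16) / 4 = 4
x = (20) / 4 = 5

(5, 4)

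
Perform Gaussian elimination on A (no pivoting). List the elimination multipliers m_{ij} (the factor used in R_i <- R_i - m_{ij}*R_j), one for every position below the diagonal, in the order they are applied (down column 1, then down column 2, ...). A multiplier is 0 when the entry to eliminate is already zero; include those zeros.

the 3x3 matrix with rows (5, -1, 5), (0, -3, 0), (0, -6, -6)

multipliers: 0, 0, 2

Forward elimination:
R2: entry in column 1 is already 0 -> m_{21} = 0 (no row operation needed)
R3: entry in column 1 is already 0 -> m_{31} = 0 (no row operation needed)
R3 <- R3 - (2)*R2:  [  0   0  -6 ]
Multipliers (in order of application): m_{21} = 0, m_{31} = 0, m_{32} = 2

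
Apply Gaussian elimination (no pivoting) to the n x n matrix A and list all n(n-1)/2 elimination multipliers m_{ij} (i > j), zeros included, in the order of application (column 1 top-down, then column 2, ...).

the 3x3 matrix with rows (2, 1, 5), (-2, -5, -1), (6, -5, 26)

multipliers: -1, 3, 2

Forward elimination:
R2 <- R2 - (-1)*R1:  [  0  -4   4 ]
R3 <- R3 - (3)*R1:  [  0  -8  11 ]
R3 <- R3 - (2)*R2:  [ 0  0  3 ]
Multipliers (in order of application): m_{21} = -1, m_{31} = 3, m_{32} = 2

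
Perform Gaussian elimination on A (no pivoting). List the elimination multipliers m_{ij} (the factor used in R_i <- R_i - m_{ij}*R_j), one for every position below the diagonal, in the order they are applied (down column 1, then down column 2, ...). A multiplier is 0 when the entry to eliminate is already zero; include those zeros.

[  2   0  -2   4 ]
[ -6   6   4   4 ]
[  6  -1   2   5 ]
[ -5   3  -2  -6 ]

Forward elimination:
R2 <- R2 - (-3)*R1:  [  0   6  -2  16 ]
R3 <- R3 - (3)*R1:  [  0  -1   8  -7 ]
R4 <- R4 - (-5/2)*R1:  [  0   3  -7   4 ]
R3 <- R3 - (-1/6)*R2:  [     0      0   23/3  -13/3 ]
R4 <- R4 - (1/2)*R2:  [  0   0  -6  -4 ]
R4 <- R4 - (-18/23)*R3:  [       0        0        0  -170/23 ]
Multipliers (in order of application): m_{21} = -3, m_{31} = 3, m_{41} = -5/2, m_{32} = -1/6, m_{42} = 1/2, m_{43} = -18/23

multipliers: -3, 3, -5/2, -1/6, 1/2, -18/23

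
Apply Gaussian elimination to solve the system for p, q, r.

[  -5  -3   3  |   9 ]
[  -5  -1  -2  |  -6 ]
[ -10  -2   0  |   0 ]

Forward elimination on [A|b]:
R2 <- R2 - (1)*R1:  [   0    2   -5  -15 ]
R3 <- R3 - (2)*R1:  [   0    4   -6  -18 ]
R3 <- R3 - (2)*R2:  [  0   0   4  12 ]
Row echelon form:
[ -5  -3   3  |    9 ]
[  0   2  -5  |  -15 ]
[  0   0   4  |   12 ]
Back-substitution:
r = (12) / 4 = 3
q = (-15 - (-5)*(3)) / 2 = 0
p = (9 - (-3)*(0) - (3)*(3)) / -5 = 0

(0, 0, 3)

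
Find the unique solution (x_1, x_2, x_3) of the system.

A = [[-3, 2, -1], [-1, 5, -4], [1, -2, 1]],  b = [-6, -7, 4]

Forward elimination on [A|b]:
R2 <- R2 - (1/3)*R1:  [     0   13/3  -11/3     -5 ]
R3 <- R3 - (-1/3)*R1:  [    0  -4/3   2/3     2 ]
R3 <- R3 - (-4/13)*R2:  [     0      0  -6/13   6/13 ]
Row echelon form:
[ -3     2     -1  |    -6 ]
[  0  13/3  -11/3  |    -5 ]
[  0     0  -6/13  |  6/13 ]
Back-substitution:
x_3 = (6/13) / (-6/13) = -1
x_2 = (-5 - (-11/3)*(-1)) / (13/3) = -2
x_1 = (-6 - (2)*(-2) - (-1)*(-1)) / -3 = 1

(1, -2, -1)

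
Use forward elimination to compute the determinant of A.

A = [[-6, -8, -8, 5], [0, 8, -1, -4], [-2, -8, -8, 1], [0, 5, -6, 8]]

det(A) = 3884

Forward elimination:
R3 <- R3 - (1/3)*R1:  [     0  -16/3  -16/3   -2/3 ]
R3 <- R3 - (-2/3)*R2:  [     0      0     -6  -10/3 ]
R4 <- R4 - (5/8)*R2:  [     0      0  -43/8   21/2 ]
R4 <- R4 - (43/48)*R3:  [      0       0       0  971/72 ]
Upper-triangular form:
[ -6  -8  -8       5 ]
[  0   8  -1      -4 ]
[  0   0  -6   -10/3 ]
[  0   0   0  971/72 ]
det(A) = (-1)^0 * (-6) * (8) * (-6) * (971/72) = 3884  (0 row swaps -> sign +1)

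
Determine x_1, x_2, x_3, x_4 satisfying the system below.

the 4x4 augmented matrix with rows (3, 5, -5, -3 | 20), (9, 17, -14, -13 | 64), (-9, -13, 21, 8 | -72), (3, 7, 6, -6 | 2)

Forward elimination on [A|b]:
R2 <- R2 - (3)*R1:  [  0   2   1  -4   4 ]
R3 <- R3 - (-3)*R1:  [   0    2    6   -1  -12 ]
R4 <- R4 - (1)*R1:  [   0    2   11   -3  -18 ]
R3 <- R3 - (1)*R2:  [   0    0    5    3  -16 ]
R4 <- R4 - (1)*R2:  [   0    0   10    1  -22 ]
R4 <- R4 - (2)*R3:  [  0   0   0  -5  10 ]
Row echelon form:
[ 3  5  -5  -3  |   20 ]
[ 0  2   1  -4  |    4 ]
[ 0  0   5   3  |  -16 ]
[ 0  0   0  -5  |   10 ]
Back-substitution:
x_4 = (10) / -5 = -2
x_3 = (-16 - (3)*(-2)) / 5 = -2
x_2 = (4 - (1)*(-2) - (-4)*(-2)) / 2 = -1
x_1 = (20 - (5)*(-1) - (-5)*(-2) - (-3)*(-2)) / 3 = 3

(3, -1, -2, -2)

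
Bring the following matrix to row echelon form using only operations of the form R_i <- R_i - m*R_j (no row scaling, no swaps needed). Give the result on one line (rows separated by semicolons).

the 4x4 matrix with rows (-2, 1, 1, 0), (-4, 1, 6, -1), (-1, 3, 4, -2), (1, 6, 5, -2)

REF = [-2 1 1 0; 0 -1 4 -1; 0 0 27/2 -9/2; 0 0 0 2]

Forward elimination:
R2 <- R2 - (2)*R1:  [  0  -1   4  -1 ]
R3 <- R3 - (1/2)*R1:  [   0  5/2  7/2   -2 ]
R4 <- R4 - (-1/2)*R1:  [    0  13/2  11/2    -2 ]
R3 <- R3 - (-5/2)*R2:  [    0     0  27/2  -9/2 ]
R4 <- R4 - (-13/2)*R2:  [     0      0   63/2  -17/2 ]
R4 <- R4 - (7/3)*R3:  [ 0  0  0  2 ]
Row echelon form:
[ -2   1     1     0 ]
[  0  -1     4    -1 ]
[  0   0  27/2  -9/2 ]
[  0   0     0     2 ]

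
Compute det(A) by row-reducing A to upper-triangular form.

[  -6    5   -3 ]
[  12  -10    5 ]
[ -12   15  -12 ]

det(A) = -30

Forward elimination:
R2 <- R2 - (-2)*R1:  [  0   0  -1 ]
R3 <- R3 - (2)*R1:  [  0   5  -6 ]
R2 <-> R3   (pivot in column 2 was zero)
[ -6  5  -3 ]
[  0  5  -6 ]
[  0  0  -1 ]
Upper-triangular form:
[ -6  5  -3 ]
[  0  5  -6 ]
[  0  0  -1 ]
det(A) = (-1)^1 * (-6) * (5) * (-1) = -30  (1 row swap -> sign -1)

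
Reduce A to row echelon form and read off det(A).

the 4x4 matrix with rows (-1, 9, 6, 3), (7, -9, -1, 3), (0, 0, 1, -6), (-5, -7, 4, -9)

det(A) = -4320

Forward elimination:
R2 <- R2 - (-7)*R1:  [  0  54  41  24 ]
R4 <- R4 - (5)*R1:  [   0  -52  -26  -24 ]
R4 <- R4 - (-26/27)*R2:  [      0       0  364/27    -8/9 ]
R4 <- R4 - (364/27)*R3:  [  0   0   0  80 ]
Upper-triangular form:
[ -1   9   6   3 ]
[  0  54  41  24 ]
[  0   0   1  -6 ]
[  0   0   0  80 ]
det(A) = (-1)^0 * (-1) * (54) * (1) * (80) = -4320  (0 row swaps -> sign +1)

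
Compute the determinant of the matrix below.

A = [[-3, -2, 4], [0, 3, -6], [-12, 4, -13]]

Forward elimination:
R3 <- R3 - (4)*R1:  [   0   12  -29 ]
R3 <- R3 - (4)*R2:  [  0   0  -5 ]
Upper-triangular form:
[ -3  -2   4 ]
[  0   3  -6 ]
[  0   0  -5 ]
det(A) = (-1)^0 * (-3) * (3) * (-5) = 45  (0 row swaps -> sign +1)

det(A) = 45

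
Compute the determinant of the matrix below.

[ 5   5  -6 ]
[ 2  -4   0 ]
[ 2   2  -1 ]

det(A) = -42

Forward elimination:
R2 <- R2 - (2/5)*R1:  [    0    -6  12/5 ]
R3 <- R3 - (2/5)*R1:  [   0    0  7/5 ]
Upper-triangular form:
[ 5   5    -6 ]
[ 0  -6  12/5 ]
[ 0   0   7/5 ]
det(A) = (-1)^0 * (5) * (-6) * (7/5) = -42  (0 row swaps -> sign +1)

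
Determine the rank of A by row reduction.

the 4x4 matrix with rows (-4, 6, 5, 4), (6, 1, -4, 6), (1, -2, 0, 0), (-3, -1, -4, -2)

Row reduction:
R2 <- R2 - (-3/2)*R1:  [   0   10  7/2   12 ]
R3 <- R3 - (-1/4)*R1:  [    0  -1/2   5/4     1 ]
R4 <- R4 - (3/4)*R1:  [     0  -11/2  -31/4     -5 ]
R3 <- R3 - (-1/20)*R2:  [     0      0  57/40    8/5 ]
R4 <- R4 - (-11/20)*R2:  [       0        0  -233/40      8/5 ]
R4 <- R4 - (-233/57)*R3:  [      0       0       0  464/57 ]
Row echelon form:
[ -4   6      5       4 ]
[  0  10    7/2      12 ]
[  0   0  57/40     8/5 ]
[  0   0      0  464/57 ]
Nonzero rows / pivot columns: 4

rank(A) = 4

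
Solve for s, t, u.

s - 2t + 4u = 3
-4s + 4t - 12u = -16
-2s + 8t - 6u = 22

(-3, 5, 4)

Forward elimination on [A|b]:
R2 <- R2 - (-4)*R1:  [  0  -4   4  -4 ]
R3 <- R3 - (-2)*R1:  [  0   4   2  28 ]
R3 <- R3 - (-1)*R2:  [  0   0   6  24 ]
Row echelon form:
[ 1  -2  4  |   3 ]
[ 0  -4  4  |  -4 ]
[ 0   0  6  |  24 ]
Back-substitution:
u = (24) / 6 = 4
t = (-4 - (4)*(4)) / -4 = 5
s = (3 - (-2)*(5) - (4)*(4)) / 1 = -3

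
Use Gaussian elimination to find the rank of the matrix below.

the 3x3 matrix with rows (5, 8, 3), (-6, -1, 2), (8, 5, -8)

Row reduction:
R2 <- R2 - (-6/5)*R1:  [    0  43/5  28/5 ]
R3 <- R3 - (8/5)*R1:  [     0  -39/5  -64/5 ]
R3 <- R3 - (-39/43)*R2:  [       0        0  -332/43 ]
Row echelon form:
[ 5     8        3 ]
[ 0  43/5     28/5 ]
[ 0     0  -332/43 ]
Nonzero rows / pivot columns: 3

rank(A) = 3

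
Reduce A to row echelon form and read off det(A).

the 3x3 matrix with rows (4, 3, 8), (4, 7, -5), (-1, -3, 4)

det(A) = -21

Forward elimination:
R2 <- R2 - (1)*R1:  [   0    4  -13 ]
R3 <- R3 - (-1/4)*R1:  [    0  -9/4     6 ]
R3 <- R3 - (-9/16)*R2:  [      0       0  -21/16 ]
Upper-triangular form:
[ 4  3       8 ]
[ 0  4     -13 ]
[ 0  0  -21/16 ]
det(A) = (-1)^0 * (4) * (4) * (-21/16) = -21  (0 row swaps -> sign +1)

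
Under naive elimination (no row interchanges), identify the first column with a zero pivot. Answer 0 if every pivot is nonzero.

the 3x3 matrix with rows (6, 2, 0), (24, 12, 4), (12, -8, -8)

Naive forward elimination:
R2 <- R2 - (4)*R1:  [ 0  4  4 ]
R3 <- R3 - (2)*R1:  [   0  -12   -8 ]
R3 <- R3 - (-3)*R2:  [ 0  0  4 ]
All pivots nonzero; naive elimination completes without hitting a zero pivot.

first zero-pivot column = 0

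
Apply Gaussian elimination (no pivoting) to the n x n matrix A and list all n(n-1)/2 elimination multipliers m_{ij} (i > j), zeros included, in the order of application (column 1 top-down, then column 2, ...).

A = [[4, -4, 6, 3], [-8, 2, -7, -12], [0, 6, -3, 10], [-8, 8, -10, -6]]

Forward elimination:
R2 <- R2 - (-2)*R1:  [  0  -6   5  -6 ]
R3: entry in column 1 is already 0 -> m_{31} = 0 (no row operation needed)
R4 <- R4 - (-2)*R1:  [ 0  0  2  0 ]
R3 <- R3 - (-1)*R2:  [ 0  0  2  4 ]
R4: entry in column 2 is already 0 -> m_{42} = 0 (no row operation needed)
R4 <- R4 - (1)*R3:  [  0   0   0  -4 ]
Multipliers (in order of application): m_{21} = -2, m_{31} = 0, m_{41} = -2, m_{32} = -1, m_{42} = 0, m_{43} = 1

multipliers: -2, 0, -2, -1, 0, 1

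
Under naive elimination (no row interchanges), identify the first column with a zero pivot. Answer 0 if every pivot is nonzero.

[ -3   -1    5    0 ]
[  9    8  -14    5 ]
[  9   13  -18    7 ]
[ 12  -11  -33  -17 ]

first zero-pivot column = 0

Naive forward elimination:
R2 <- R2 - (-3)*R1:  [ 0  5  1  5 ]
R3 <- R3 - (-3)*R1:  [  0  10  -3   7 ]
R4 <- R4 - (-4)*R1:  [   0  -15  -13  -17 ]
R3 <- R3 - (2)*R2:  [  0   0  -5  -3 ]
R4 <- R4 - (-3)*R2:  [   0    0  -10   -2 ]
R4 <- R4 - (2)*R3:  [ 0  0  0  4 ]
All pivots nonzero; naive elimination completes without hitting a zero pivot.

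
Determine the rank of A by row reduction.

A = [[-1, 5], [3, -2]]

rank(A) = 2

Row reduction:
R2 <- R2 - (-3)*R1:  [  0  13 ]
Row echelon form:
[ -1   5 ]
[  0  13 ]
Nonzero rows / pivot columns: 2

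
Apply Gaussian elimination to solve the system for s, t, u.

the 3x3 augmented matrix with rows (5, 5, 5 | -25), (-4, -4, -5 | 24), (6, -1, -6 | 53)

Forward elimination on [A|b]:
R2 <- R2 - (-4/5)*R1:  [  0   0  -1   4 ]
R3 <- R3 - (6/5)*R1:  [   0   -7  -12   83 ]
R2 <-> R3   (pivot in column 2 was zero)
[ 5   5    5  -25 ]
[ 0  -7  -12   83 ]
[ 0   0   -1    4 ]
Row echelon form:
[ 5   5    5  |  -25 ]
[ 0  -7  -12  |   83 ]
[ 0   0   -1  |    4 ]
Back-substitution:
u = (4) / -1 = -4
t = (83 - (-12)*(-4)) / -7 = -5
s = (-25 - (5)*(-5) - (5)*(-4)) / 5 = 4

(4, -5, -4)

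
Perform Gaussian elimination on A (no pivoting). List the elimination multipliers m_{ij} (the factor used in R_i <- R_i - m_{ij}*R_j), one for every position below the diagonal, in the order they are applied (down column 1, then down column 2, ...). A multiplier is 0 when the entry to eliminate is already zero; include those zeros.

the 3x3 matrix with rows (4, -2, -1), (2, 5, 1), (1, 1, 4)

multipliers: 1/2, 1/4, 1/4

Forward elimination:
R2 <- R2 - (1/2)*R1:  [   0    6  3/2 ]
R3 <- R3 - (1/4)*R1:  [    0   3/2  17/4 ]
R3 <- R3 - (1/4)*R2:  [    0     0  31/8 ]
Multipliers (in order of application): m_{21} = 1/2, m_{31} = 1/4, m_{32} = 1/4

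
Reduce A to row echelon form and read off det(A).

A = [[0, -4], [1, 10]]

Forward elimination:
R1 <-> R2   (pivot in column 1 was zero)
[ 1  10 ]
[ 0  -4 ]
Upper-triangular form:
[ 1  10 ]
[ 0  -4 ]
det(A) = (-1)^1 * (1) * (-4) = 4  (1 row swap -> sign -1)

det(A) = 4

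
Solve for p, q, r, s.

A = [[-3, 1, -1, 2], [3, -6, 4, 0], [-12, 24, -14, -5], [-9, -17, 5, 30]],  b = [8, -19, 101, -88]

(-5, 4, 5, -3)

Forward elimination on [A|b]:
R2 <- R2 - (-1)*R1:  [   0   -5    3    2  -11 ]
R3 <- R3 - (4)*R1:  [   0   20  -10  -13   69 ]
R4 <- R4 - (3)*R1:  [    0   -20     8    24  -112 ]
R3 <- R3 - (-4)*R2:  [  0   0   2  -5  25 ]
R4 <- R4 - (4)*R2:  [   0    0   -4   16  -68 ]
R4 <- R4 - (-2)*R3:  [   0    0    0    6  -18 ]
Row echelon form:
[ -3   1  -1   2  |    8 ]
[  0  -5   3   2  |  -11 ]
[  0   0   2  -5  |   25 ]
[  0   0   0   6  |  -18 ]
Back-substitution:
s = (-18) / 6 = -3
r = (25 - (-5)*(-3)) / 2 = 5
q = (-11 - (3)*(5) - (2)*(-3)) / -5 = 4
p = (8 - (1)*(4) - (-1)*(5) - (2)*(-3)) / -3 = -5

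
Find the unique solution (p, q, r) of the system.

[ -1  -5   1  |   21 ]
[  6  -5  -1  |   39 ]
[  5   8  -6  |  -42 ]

Forward elimination on [A|b]:
R2 <- R2 - (-6)*R1:  [   0  -35    5  165 ]
R3 <- R3 - (-5)*R1:  [   0  -17   -1   63 ]
R3 <- R3 - (17/35)*R2:  [      0       0   -24/7  -120/7 ]
Row echelon form:
[ -1   -5      1  |      21 ]
[  0  -35      5  |     165 ]
[  0    0  -24/7  |  -120/7 ]
Back-substitution:
r = (-120/7) / (-24/7) = 5
q = (165 - (5)*(5)) / -35 = -4
p = (21 - (-5)*(-4) - (1)*(5)) / -1 = 4

(4, -4, 5)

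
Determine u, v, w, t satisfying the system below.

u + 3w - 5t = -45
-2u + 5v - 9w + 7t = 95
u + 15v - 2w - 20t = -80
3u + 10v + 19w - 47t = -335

(-5, 1, -5, 5)

Forward elimination on [A|b]:
R2 <- R2 - (-2)*R1:  [  0   5  -3  -3   5 ]
R3 <- R3 - (1)*R1:  [   0   15   -5  -15  -35 ]
R4 <- R4 - (3)*R1:  [    0    10    10   -32  -200 ]
R3 <- R3 - (3)*R2:  [   0    0    4   -6  -50 ]
R4 <- R4 - (2)*R2:  [    0     0    16   -26  -210 ]
R4 <- R4 - (4)*R3:  [   0    0    0   -2  -10 ]
Row echelon form:
[ 1  0   3  -5  |  -45 ]
[ 0  5  -3  -3  |    5 ]
[ 0  0   4  -6  |  -50 ]
[ 0  0   0  -2  |  -10 ]
Back-substitution:
t = (-10) / -2 = 5
w = (-50 - (-6)*(5)) / 4 = -5
v = (5 - (-3)*(-5) - (-3)*(5)) / 5 = 1
u = (-45 - (3)*(-5) - (-5)*(5)) / 1 = -5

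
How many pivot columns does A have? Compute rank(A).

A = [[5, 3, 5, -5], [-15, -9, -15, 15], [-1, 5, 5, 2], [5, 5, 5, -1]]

Row reduction:
R2 <- R2 - (-3)*R1:  [ 0  0  0  0 ]
R3 <- R3 - (-1/5)*R1:  [    0  28/5     6     1 ]
R4 <- R4 - (1)*R1:  [ 0  2  0  4 ]
R2 <-> R3   (pivot in column 2 was zero)
[ 5     3  5  -5 ]
[ 0  28/5  6   1 ]
[ 0     0  0   0 ]
[ 0     2  0   4 ]
R4 <- R4 - (5/14)*R2:  [     0      0  -15/7  51/14 ]
R3 <-> R4   (pivot in column 3 was zero)
[ 5     3      5     -5 ]
[ 0  28/5      6      1 ]
[ 0     0  -15/7  51/14 ]
[ 0     0      0      0 ]
Row echelon form:
[ 5     3      5     -5 ]
[ 0  28/5      6      1 ]
[ 0     0  -15/7  51/14 ]
[ 0     0      0      0 ]
Nonzero rows / pivot columns: 3

rank(A) = 3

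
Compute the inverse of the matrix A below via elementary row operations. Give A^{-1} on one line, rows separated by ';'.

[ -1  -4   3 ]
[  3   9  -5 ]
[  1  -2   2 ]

Gauss-Jordan on [A | I]:
R1 <- (1/-1)*R1:  [  1   4  -3  |  -1   0   0 ]
R2 <- R2 - (3)*R1:  [  0  -3   4  |   3   1   0 ]
R3 <- R3 - (1)*R1:  [  0  -6   5  |   1   0   1 ]
R2 <- (1/-3)*R2:  [    0     1  -4/3  |    -1  -1/3     0 ]
R1 <- R1 - (4)*R2:  [   1    0  7/3  |    3  4/3    0 ]
R3 <- R3 - (-6)*R2:  [  0   0  -3  |  -5  -2   1 ]
R3 <- (1/-3)*R3:  [    0     0     1  |   5/3   2/3  -1/3 ]
R1 <- R1 - (7/3)*R3:  [    1     0     0  |  -8/9  -2/9   7/9 ]
R2 <- R2 - (-4/3)*R3:  [    0     1     0  |  11/9   5/9  -4/9 ]
Right block of [I | A^{-1}] is the inverse:
[ -8/9  -2/9   7/9 ]
[ 11/9   5/9  -4/9 ]
[  5/3   2/3  -1/3 ]

inverse = [-8/9 -2/9 7/9; 11/9 5/9 -4/9; 5/3 2/3 -1/3]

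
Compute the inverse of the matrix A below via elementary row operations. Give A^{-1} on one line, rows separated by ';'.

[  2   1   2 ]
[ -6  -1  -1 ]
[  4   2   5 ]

Gauss-Jordan on [A | I]:
R1 <- (1/2)*R1:  [   1  1/2    1  |  1/2    0    0 ]
R2 <- R2 - (-6)*R1:  [ 0  2  5  |  3  1  0 ]
R3 <- R3 - (4)*R1:  [  0   0   1  |  -2   0   1 ]
R2 <- (1/2)*R2:  [   0    1  5/2  |  3/2  1/2    0 ]
R1 <- R1 - (1/2)*R2:  [    1     0  -1/4  |  -1/4  -1/4     0 ]
R1 <- R1 - (-1/4)*R3:  [    1     0     0  |  -3/4  -1/4   1/4 ]
R2 <- R2 - (5/2)*R3:  [    0     1     0  |  13/2   1/2  -5/2 ]
Right block of [I | A^{-1}] is the inverse:
[ -3/4  -1/4   1/4 ]
[ 13/2   1/2  -5/2 ]
[   -2     0     1 ]

inverse = [-3/4 -1/4 1/4; 13/2 1/2 -5/2; -2 0 1]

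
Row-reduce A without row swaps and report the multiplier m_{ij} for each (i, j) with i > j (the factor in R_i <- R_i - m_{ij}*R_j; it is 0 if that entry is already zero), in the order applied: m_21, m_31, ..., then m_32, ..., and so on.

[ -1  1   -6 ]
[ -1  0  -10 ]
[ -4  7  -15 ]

multipliers: 1, 4, -3

Forward elimination:
R2 <- R2 - (1)*R1:  [  0  -1  -4 ]
R3 <- R3 - (4)*R1:  [ 0  3  9 ]
R3 <- R3 - (-3)*R2:  [  0   0  -3 ]
Multipliers (in order of application): m_{21} = 1, m_{31} = 4, m_{32} = -3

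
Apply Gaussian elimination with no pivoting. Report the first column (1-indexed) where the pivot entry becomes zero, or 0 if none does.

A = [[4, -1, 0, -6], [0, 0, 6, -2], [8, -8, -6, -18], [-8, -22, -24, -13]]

Naive forward elimination:
R3 <- R3 - (2)*R1:  [  0  -6  -6  -6 ]
R4 <- R4 - (-2)*R1:  [   0  -24  -24  -25 ]
Matrix at this point:
[ 4   -1    0   -6 ]
[ 0    0    6   -2 ]
[ 0   -6   -6   -6 ]
[ 0  -24  -24  -25 ]
Pivot entry (2,2) is zero but row 3 has -6 in column 2 -> naive elimination stops; a row interchange (e.g. R2 <-> R3) would be required here.

first zero-pivot column = 2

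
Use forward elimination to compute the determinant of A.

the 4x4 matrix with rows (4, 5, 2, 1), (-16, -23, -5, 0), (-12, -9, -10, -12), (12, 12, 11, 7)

Forward elimination:
R2 <- R2 - (-4)*R1:  [  0  -3   3   4 ]
R3 <- R3 - (-3)*R1:  [  0   6  -4  -9 ]
R4 <- R4 - (3)*R1:  [  0  -3   5   4 ]
R3 <- R3 - (-2)*R2:  [  0   0   2  -1 ]
R4 <- R4 - (1)*R2:  [ 0  0  2  0 ]
R4 <- R4 - (1)*R3:  [ 0  0  0  1 ]
Upper-triangular form:
[ 4   5  2   1 ]
[ 0  -3  3   4 ]
[ 0   0  2  -1 ]
[ 0   0  0   1 ]
det(A) = (-1)^0 * (4) * (-3) * (2) * (1) = -24  (0 row swaps -> sign +1)

det(A) = -24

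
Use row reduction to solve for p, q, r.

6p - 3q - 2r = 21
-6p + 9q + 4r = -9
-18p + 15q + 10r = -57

(4, 3, -3)

Forward elimination on [A|b]:
R2 <- R2 - (-1)*R1:  [  0   6   2  12 ]
R3 <- R3 - (-3)*R1:  [ 0  6  4  6 ]
R3 <- R3 - (1)*R2:  [  0   0   2  -6 ]
Row echelon form:
[ 6  -3  -2  |  21 ]
[ 0   6   2  |  12 ]
[ 0   0   2  |  -6 ]
Back-substitution:
r = (-6) / 2 = -3
q = (12 - (2)*(-3)) / 6 = 3
p = (21 - (-3)*(3) - (-2)*(-3)) / 6 = 4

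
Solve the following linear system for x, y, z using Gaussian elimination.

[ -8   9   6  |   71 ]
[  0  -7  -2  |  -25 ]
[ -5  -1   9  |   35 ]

Forward elimination on [A|b]:
R3 <- R3 - (5/8)*R1:  [     0  -53/8   21/4  -75/8 ]
R3 <- R3 - (53/56)*R2:  [     0      0   50/7  100/7 ]
Row echelon form:
[ -8   9     6  |     71 ]
[  0  -7    -2  |    -25 ]
[  0   0  50/7  |  100/7 ]
Back-substitution:
z = (100/7) / (50/7) = 2
y = (-25 - (-2)*(2)) / -7 = 3
x = (71 - (9)*(3) - (6)*(2)) / -8 = -4

(-4, 3, 2)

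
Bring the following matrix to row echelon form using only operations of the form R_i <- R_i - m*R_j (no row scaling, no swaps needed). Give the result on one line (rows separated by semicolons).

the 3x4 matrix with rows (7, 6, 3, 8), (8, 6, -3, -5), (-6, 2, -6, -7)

Forward elimination:
R2 <- R2 - (8/7)*R1:  [     0   -6/7  -45/7  -99/7 ]
R3 <- R3 - (-6/7)*R1:  [     0   50/7  -24/7   -1/7 ]
R3 <- R3 - (-25/3)*R2:  [    0     0   -57  -118 ]
Row echelon form:
[ 7     6      3      8 ]
[ 0  -6/7  -45/7  -99/7 ]
[ 0     0    -57   -118 ]

REF = [7 6 3 8; 0 -6/7 -45/7 -99/7; 0 0 -57 -118]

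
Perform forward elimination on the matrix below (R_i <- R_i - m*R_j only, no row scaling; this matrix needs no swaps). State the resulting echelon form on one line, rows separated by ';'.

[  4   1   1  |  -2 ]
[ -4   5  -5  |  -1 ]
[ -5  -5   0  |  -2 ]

REF = [4 1 1 -2; 0 6 -4 -3; 0 0 -5/4 -51/8]

Forward elimination:
R2 <- R2 - (-1)*R1:  [  0   6  -4  -3 ]
R3 <- R3 - (-5/4)*R1:  [     0  -15/4    5/4   -9/2 ]
R3 <- R3 - (-5/8)*R2:  [     0      0   -5/4  -51/8 ]
Row echelon form:
[ 4  1     1  |     -2 ]
[ 0  6    -4  |     -3 ]
[ 0  0  -5/4  |  -51/8 ]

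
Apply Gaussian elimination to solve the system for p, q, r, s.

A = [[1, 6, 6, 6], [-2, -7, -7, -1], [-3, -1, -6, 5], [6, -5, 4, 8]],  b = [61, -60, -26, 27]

Forward elimination on [A|b]:
R2 <- R2 - (-2)*R1:  [  0   5   5  11  62 ]
R3 <- R3 - (-3)*R1:  [   0   17   12   23  157 ]
R4 <- R4 - (6)*R1:  [    0   -41   -32   -28  -339 ]
R3 <- R3 - (17/5)*R2:  [      0       0      -5   -72/5  -269/5 ]
R4 <- R4 - (-41/5)*R2:  [     0      0      9  311/5  847/5 ]
R4 <- R4 - (-9/5)*R3:  [       0        0        0   907/25  1814/25 ]
Row echelon form:
[ 1  6   6       6  |       61 ]
[ 0  5   5      11  |       62 ]
[ 0  0  -5   -72/5  |   -269/5 ]
[ 0  0   0  907/25  |  1814/25 ]
Back-substitution:
s = (1814/25) / (907/25) = 2
r = (-269/5 - (-72/5)*(2)) / -5 = 5
q = (62 - (5)*(5) - (11)*(2)) / 5 = 3
p = (61 - (6)*(3) - (6)*(5) - (6)*(2)) / 1 = 1

(1, 3, 5, 2)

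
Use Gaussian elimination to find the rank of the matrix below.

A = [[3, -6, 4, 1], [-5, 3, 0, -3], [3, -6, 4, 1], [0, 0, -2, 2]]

rank(A) = 3

Row reduction:
R2 <- R2 - (-5/3)*R1:  [    0    -7  20/3  -4/3 ]
R3 <- R3 - (1)*R1:  [ 0  0  0  0 ]
R3 <-> R4   (pivot in column 3 was zero)
[ 3  -6     4     1 ]
[ 0  -7  20/3  -4/3 ]
[ 0   0    -2     2 ]
[ 0   0     0     0 ]
Row echelon form:
[ 3  -6     4     1 ]
[ 0  -7  20/3  -4/3 ]
[ 0   0    -2     2 ]
[ 0   0     0     0 ]
Nonzero rows / pivot columns: 3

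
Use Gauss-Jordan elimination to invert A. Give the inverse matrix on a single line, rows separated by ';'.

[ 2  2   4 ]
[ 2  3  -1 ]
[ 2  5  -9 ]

Gauss-Jordan on [A | I]:
R1 <- (1/2)*R1:  [   1    1    2  |  1/2    0    0 ]
R2 <- R2 - (2)*R1:  [  0   1  -5  |  -1   1   0 ]
R3 <- R3 - (2)*R1:  [   0    3  -13  |   -1    0    1 ]
R1 <- R1 - (1)*R2:  [   1    0    7  |  3/2   -1    0 ]
R3 <- R3 - (3)*R2:  [  0   0   2  |   2  -3   1 ]
R3 <- (1/2)*R3:  [    0     0     1  |     1  -3/2   1/2 ]
R1 <- R1 - (7)*R3:  [     1      0      0  |  -11/2   19/2   -7/2 ]
R2 <- R2 - (-5)*R3:  [     0      1      0  |      4  -13/2    5/2 ]
Right block of [I | A^{-1}] is the inverse:
[ -11/2   19/2  -7/2 ]
[     4  -13/2   5/2 ]
[     1   -3/2   1/2 ]

inverse = [-11/2 19/2 -7/2; 4 -13/2 5/2; 1 -3/2 1/2]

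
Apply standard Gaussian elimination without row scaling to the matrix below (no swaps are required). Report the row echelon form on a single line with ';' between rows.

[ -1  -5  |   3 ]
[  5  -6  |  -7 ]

REF = [-1 -5 3; 0 -31 8]

Forward elimination:
R2 <- R2 - (-5)*R1:  [   0  -31    8 ]
Row echelon form:
[ -1   -5  |  3 ]
[  0  -31  |  8 ]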